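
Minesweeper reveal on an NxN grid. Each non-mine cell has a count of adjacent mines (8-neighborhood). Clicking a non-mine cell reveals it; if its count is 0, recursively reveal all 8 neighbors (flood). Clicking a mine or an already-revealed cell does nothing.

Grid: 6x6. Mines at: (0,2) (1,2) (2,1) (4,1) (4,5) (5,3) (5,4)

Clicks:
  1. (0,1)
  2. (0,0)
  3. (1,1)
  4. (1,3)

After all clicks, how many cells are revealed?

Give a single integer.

Answer: 5

Derivation:
Click 1 (0,1) count=2: revealed 1 new [(0,1)] -> total=1
Click 2 (0,0) count=0: revealed 3 new [(0,0) (1,0) (1,1)] -> total=4
Click 3 (1,1) count=3: revealed 0 new [(none)] -> total=4
Click 4 (1,3) count=2: revealed 1 new [(1,3)] -> total=5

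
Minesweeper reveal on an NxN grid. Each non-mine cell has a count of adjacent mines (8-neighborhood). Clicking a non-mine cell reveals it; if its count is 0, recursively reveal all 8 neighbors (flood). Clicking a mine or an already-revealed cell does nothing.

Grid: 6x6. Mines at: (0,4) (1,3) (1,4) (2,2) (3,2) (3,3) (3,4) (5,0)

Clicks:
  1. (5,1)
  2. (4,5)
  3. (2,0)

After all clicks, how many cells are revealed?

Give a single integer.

Answer: 14

Derivation:
Click 1 (5,1) count=1: revealed 1 new [(5,1)] -> total=1
Click 2 (4,5) count=1: revealed 1 new [(4,5)] -> total=2
Click 3 (2,0) count=0: revealed 12 new [(0,0) (0,1) (0,2) (1,0) (1,1) (1,2) (2,0) (2,1) (3,0) (3,1) (4,0) (4,1)] -> total=14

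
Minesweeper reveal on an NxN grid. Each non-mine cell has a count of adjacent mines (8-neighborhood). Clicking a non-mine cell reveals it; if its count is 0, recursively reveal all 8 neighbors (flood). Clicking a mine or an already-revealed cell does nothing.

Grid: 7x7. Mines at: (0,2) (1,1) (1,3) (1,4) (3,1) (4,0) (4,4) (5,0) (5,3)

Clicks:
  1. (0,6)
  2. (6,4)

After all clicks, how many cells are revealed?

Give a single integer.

Click 1 (0,6) count=0: revealed 16 new [(0,5) (0,6) (1,5) (1,6) (2,5) (2,6) (3,5) (3,6) (4,5) (4,6) (5,4) (5,5) (5,6) (6,4) (6,5) (6,6)] -> total=16
Click 2 (6,4) count=1: revealed 0 new [(none)] -> total=16

Answer: 16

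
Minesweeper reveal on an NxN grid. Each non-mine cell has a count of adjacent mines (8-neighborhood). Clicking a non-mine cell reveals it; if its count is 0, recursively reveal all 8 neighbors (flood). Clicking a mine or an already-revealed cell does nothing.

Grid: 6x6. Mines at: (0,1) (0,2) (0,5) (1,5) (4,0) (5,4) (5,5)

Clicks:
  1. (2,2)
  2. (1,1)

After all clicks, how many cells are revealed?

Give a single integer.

Answer: 25

Derivation:
Click 1 (2,2) count=0: revealed 25 new [(1,0) (1,1) (1,2) (1,3) (1,4) (2,0) (2,1) (2,2) (2,3) (2,4) (2,5) (3,0) (3,1) (3,2) (3,3) (3,4) (3,5) (4,1) (4,2) (4,3) (4,4) (4,5) (5,1) (5,2) (5,3)] -> total=25
Click 2 (1,1) count=2: revealed 0 new [(none)] -> total=25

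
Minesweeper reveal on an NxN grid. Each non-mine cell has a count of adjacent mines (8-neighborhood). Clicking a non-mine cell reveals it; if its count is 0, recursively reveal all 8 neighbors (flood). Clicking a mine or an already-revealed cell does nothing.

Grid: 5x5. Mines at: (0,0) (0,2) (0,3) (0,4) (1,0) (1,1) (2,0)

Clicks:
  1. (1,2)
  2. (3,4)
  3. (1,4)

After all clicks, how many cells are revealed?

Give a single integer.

Click 1 (1,2) count=3: revealed 1 new [(1,2)] -> total=1
Click 2 (3,4) count=0: revealed 16 new [(1,3) (1,4) (2,1) (2,2) (2,3) (2,4) (3,0) (3,1) (3,2) (3,3) (3,4) (4,0) (4,1) (4,2) (4,3) (4,4)] -> total=17
Click 3 (1,4) count=2: revealed 0 new [(none)] -> total=17

Answer: 17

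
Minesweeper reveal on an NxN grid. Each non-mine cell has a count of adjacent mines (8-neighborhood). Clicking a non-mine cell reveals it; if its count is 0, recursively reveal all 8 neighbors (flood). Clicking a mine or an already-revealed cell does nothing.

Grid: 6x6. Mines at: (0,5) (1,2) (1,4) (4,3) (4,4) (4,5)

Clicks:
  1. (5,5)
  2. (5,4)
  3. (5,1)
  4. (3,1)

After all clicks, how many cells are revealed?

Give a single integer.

Answer: 18

Derivation:
Click 1 (5,5) count=2: revealed 1 new [(5,5)] -> total=1
Click 2 (5,4) count=3: revealed 1 new [(5,4)] -> total=2
Click 3 (5,1) count=0: revealed 16 new [(0,0) (0,1) (1,0) (1,1) (2,0) (2,1) (2,2) (3,0) (3,1) (3,2) (4,0) (4,1) (4,2) (5,0) (5,1) (5,2)] -> total=18
Click 4 (3,1) count=0: revealed 0 new [(none)] -> total=18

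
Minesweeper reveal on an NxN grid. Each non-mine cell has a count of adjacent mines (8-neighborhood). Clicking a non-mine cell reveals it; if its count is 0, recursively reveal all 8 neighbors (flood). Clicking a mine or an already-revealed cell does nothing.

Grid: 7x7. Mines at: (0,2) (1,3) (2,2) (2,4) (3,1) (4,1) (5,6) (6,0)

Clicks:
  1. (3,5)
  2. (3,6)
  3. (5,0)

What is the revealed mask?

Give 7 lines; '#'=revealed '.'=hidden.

Answer: ....###
....###
.....##
.....##
.....##
#......
.......

Derivation:
Click 1 (3,5) count=1: revealed 1 new [(3,5)] -> total=1
Click 2 (3,6) count=0: revealed 11 new [(0,4) (0,5) (0,6) (1,4) (1,5) (1,6) (2,5) (2,6) (3,6) (4,5) (4,6)] -> total=12
Click 3 (5,0) count=2: revealed 1 new [(5,0)] -> total=13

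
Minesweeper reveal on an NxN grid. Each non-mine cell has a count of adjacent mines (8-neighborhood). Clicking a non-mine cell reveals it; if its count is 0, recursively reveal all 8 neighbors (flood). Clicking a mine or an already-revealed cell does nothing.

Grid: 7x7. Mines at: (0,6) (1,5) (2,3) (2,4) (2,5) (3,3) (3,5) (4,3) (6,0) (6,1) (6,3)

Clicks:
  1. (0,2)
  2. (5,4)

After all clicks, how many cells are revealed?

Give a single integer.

Click 1 (0,2) count=0: revealed 22 new [(0,0) (0,1) (0,2) (0,3) (0,4) (1,0) (1,1) (1,2) (1,3) (1,4) (2,0) (2,1) (2,2) (3,0) (3,1) (3,2) (4,0) (4,1) (4,2) (5,0) (5,1) (5,2)] -> total=22
Click 2 (5,4) count=2: revealed 1 new [(5,4)] -> total=23

Answer: 23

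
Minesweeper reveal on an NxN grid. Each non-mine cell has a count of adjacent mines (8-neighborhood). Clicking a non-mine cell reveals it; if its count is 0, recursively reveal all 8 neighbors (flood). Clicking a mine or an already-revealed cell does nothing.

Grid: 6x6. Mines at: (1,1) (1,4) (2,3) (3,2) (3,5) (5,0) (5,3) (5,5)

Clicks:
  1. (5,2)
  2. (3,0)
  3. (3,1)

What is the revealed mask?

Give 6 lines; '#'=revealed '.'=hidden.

Answer: ......
......
##....
##....
##....
..#...

Derivation:
Click 1 (5,2) count=1: revealed 1 new [(5,2)] -> total=1
Click 2 (3,0) count=0: revealed 6 new [(2,0) (2,1) (3,0) (3,1) (4,0) (4,1)] -> total=7
Click 3 (3,1) count=1: revealed 0 new [(none)] -> total=7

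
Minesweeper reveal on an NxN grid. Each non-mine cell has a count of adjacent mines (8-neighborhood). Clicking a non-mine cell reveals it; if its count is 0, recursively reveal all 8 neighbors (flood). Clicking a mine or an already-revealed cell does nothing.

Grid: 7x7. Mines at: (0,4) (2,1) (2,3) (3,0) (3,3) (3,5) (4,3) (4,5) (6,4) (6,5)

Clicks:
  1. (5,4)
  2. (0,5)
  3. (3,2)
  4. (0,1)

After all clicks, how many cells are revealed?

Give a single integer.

Answer: 11

Derivation:
Click 1 (5,4) count=4: revealed 1 new [(5,4)] -> total=1
Click 2 (0,5) count=1: revealed 1 new [(0,5)] -> total=2
Click 3 (3,2) count=4: revealed 1 new [(3,2)] -> total=3
Click 4 (0,1) count=0: revealed 8 new [(0,0) (0,1) (0,2) (0,3) (1,0) (1,1) (1,2) (1,3)] -> total=11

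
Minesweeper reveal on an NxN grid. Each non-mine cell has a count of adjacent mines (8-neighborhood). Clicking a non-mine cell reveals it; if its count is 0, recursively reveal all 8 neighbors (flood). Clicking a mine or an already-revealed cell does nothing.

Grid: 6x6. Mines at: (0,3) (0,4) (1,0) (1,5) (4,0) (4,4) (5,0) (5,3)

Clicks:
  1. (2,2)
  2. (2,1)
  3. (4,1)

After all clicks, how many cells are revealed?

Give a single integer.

Answer: 15

Derivation:
Click 1 (2,2) count=0: revealed 15 new [(1,1) (1,2) (1,3) (1,4) (2,1) (2,2) (2,3) (2,4) (3,1) (3,2) (3,3) (3,4) (4,1) (4,2) (4,3)] -> total=15
Click 2 (2,1) count=1: revealed 0 new [(none)] -> total=15
Click 3 (4,1) count=2: revealed 0 new [(none)] -> total=15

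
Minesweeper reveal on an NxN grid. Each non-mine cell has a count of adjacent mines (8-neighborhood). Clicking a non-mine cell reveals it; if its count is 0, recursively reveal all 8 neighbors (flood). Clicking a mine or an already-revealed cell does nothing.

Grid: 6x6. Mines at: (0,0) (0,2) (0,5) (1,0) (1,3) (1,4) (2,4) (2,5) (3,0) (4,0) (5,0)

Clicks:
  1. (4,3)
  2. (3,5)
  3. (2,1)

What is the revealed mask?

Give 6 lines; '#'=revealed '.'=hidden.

Click 1 (4,3) count=0: revealed 18 new [(2,1) (2,2) (2,3) (3,1) (3,2) (3,3) (3,4) (3,5) (4,1) (4,2) (4,3) (4,4) (4,5) (5,1) (5,2) (5,3) (5,4) (5,5)] -> total=18
Click 2 (3,5) count=2: revealed 0 new [(none)] -> total=18
Click 3 (2,1) count=2: revealed 0 new [(none)] -> total=18

Answer: ......
......
.###..
.#####
.#####
.#####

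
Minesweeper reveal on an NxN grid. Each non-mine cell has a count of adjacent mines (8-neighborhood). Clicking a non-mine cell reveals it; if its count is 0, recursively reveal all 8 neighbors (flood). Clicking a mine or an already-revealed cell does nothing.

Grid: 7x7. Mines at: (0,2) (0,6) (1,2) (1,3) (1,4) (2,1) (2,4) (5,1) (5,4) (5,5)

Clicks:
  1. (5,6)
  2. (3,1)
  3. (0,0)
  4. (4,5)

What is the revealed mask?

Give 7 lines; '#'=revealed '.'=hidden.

Answer: ##.....
##.....
.......
.#.....
.....#.
......#
.......

Derivation:
Click 1 (5,6) count=1: revealed 1 new [(5,6)] -> total=1
Click 2 (3,1) count=1: revealed 1 new [(3,1)] -> total=2
Click 3 (0,0) count=0: revealed 4 new [(0,0) (0,1) (1,0) (1,1)] -> total=6
Click 4 (4,5) count=2: revealed 1 new [(4,5)] -> total=7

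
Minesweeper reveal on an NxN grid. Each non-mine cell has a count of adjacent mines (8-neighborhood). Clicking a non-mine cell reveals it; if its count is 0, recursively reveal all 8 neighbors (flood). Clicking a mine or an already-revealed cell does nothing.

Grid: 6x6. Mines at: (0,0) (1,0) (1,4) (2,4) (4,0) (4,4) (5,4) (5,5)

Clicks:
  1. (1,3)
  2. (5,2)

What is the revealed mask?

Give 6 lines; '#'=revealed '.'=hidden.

Answer: .###..
.###..
.###..
.###..
.###..
.###..

Derivation:
Click 1 (1,3) count=2: revealed 1 new [(1,3)] -> total=1
Click 2 (5,2) count=0: revealed 17 new [(0,1) (0,2) (0,3) (1,1) (1,2) (2,1) (2,2) (2,3) (3,1) (3,2) (3,3) (4,1) (4,2) (4,3) (5,1) (5,2) (5,3)] -> total=18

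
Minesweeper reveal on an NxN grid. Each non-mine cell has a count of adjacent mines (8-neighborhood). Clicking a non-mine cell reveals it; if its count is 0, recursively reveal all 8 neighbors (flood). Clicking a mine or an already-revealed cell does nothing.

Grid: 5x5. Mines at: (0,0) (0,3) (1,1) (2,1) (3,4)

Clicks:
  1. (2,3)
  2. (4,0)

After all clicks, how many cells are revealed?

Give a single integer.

Answer: 9

Derivation:
Click 1 (2,3) count=1: revealed 1 new [(2,3)] -> total=1
Click 2 (4,0) count=0: revealed 8 new [(3,0) (3,1) (3,2) (3,3) (4,0) (4,1) (4,2) (4,3)] -> total=9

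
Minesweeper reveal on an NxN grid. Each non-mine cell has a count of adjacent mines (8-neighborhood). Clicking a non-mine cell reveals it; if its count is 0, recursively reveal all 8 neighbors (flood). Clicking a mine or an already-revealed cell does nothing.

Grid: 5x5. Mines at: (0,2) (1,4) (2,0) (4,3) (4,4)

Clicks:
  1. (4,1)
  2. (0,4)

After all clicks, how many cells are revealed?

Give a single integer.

Click 1 (4,1) count=0: revealed 6 new [(3,0) (3,1) (3,2) (4,0) (4,1) (4,2)] -> total=6
Click 2 (0,4) count=1: revealed 1 new [(0,4)] -> total=7

Answer: 7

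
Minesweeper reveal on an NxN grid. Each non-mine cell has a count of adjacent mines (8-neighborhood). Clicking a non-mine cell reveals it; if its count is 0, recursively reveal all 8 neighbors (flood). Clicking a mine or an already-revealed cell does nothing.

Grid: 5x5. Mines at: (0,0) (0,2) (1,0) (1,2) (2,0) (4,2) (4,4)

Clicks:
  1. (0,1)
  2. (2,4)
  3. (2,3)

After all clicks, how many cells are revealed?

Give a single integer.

Click 1 (0,1) count=4: revealed 1 new [(0,1)] -> total=1
Click 2 (2,4) count=0: revealed 8 new [(0,3) (0,4) (1,3) (1,4) (2,3) (2,4) (3,3) (3,4)] -> total=9
Click 3 (2,3) count=1: revealed 0 new [(none)] -> total=9

Answer: 9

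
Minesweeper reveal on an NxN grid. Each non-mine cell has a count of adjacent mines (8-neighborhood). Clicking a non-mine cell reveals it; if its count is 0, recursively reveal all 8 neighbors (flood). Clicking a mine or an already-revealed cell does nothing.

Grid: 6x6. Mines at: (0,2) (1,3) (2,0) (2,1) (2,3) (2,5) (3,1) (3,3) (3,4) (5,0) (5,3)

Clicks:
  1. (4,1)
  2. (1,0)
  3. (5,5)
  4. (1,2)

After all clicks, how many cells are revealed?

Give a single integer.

Click 1 (4,1) count=2: revealed 1 new [(4,1)] -> total=1
Click 2 (1,0) count=2: revealed 1 new [(1,0)] -> total=2
Click 3 (5,5) count=0: revealed 4 new [(4,4) (4,5) (5,4) (5,5)] -> total=6
Click 4 (1,2) count=4: revealed 1 new [(1,2)] -> total=7

Answer: 7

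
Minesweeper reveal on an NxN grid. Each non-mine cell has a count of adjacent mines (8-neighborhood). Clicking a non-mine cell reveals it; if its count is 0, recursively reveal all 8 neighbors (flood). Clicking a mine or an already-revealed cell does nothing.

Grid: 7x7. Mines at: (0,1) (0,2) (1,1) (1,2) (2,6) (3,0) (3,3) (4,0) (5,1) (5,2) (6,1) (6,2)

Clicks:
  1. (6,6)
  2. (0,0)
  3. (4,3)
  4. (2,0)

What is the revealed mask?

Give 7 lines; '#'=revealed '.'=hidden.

Answer: #......
.......
#......
....###
...####
...####
...####

Derivation:
Click 1 (6,6) count=0: revealed 15 new [(3,4) (3,5) (3,6) (4,3) (4,4) (4,5) (4,6) (5,3) (5,4) (5,5) (5,6) (6,3) (6,4) (6,5) (6,6)] -> total=15
Click 2 (0,0) count=2: revealed 1 new [(0,0)] -> total=16
Click 3 (4,3) count=2: revealed 0 new [(none)] -> total=16
Click 4 (2,0) count=2: revealed 1 new [(2,0)] -> total=17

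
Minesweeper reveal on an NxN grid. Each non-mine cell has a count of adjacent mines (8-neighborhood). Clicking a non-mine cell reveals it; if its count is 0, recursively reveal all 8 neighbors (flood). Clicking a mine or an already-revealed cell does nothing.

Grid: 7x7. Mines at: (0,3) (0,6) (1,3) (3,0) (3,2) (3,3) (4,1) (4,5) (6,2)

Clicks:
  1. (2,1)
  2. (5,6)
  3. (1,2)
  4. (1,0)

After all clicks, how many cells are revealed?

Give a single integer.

Answer: 10

Derivation:
Click 1 (2,1) count=2: revealed 1 new [(2,1)] -> total=1
Click 2 (5,6) count=1: revealed 1 new [(5,6)] -> total=2
Click 3 (1,2) count=2: revealed 1 new [(1,2)] -> total=3
Click 4 (1,0) count=0: revealed 7 new [(0,0) (0,1) (0,2) (1,0) (1,1) (2,0) (2,2)] -> total=10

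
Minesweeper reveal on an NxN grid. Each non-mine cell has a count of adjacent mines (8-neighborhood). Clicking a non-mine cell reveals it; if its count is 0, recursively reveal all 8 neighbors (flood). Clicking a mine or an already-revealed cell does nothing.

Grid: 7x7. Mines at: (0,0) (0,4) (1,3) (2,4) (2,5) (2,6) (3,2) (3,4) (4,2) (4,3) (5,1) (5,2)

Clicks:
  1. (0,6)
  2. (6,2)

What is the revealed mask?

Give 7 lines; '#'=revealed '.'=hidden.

Click 1 (0,6) count=0: revealed 4 new [(0,5) (0,6) (1,5) (1,6)] -> total=4
Click 2 (6,2) count=2: revealed 1 new [(6,2)] -> total=5

Answer: .....##
.....##
.......
.......
.......
.......
..#....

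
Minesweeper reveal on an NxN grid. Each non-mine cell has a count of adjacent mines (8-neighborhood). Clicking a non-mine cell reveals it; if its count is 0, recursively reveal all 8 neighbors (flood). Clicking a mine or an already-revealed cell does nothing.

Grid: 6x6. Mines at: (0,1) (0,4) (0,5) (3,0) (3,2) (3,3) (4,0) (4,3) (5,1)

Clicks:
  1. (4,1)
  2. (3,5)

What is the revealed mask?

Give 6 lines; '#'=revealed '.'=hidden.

Answer: ......
....##
....##
....##
.#..##
....##

Derivation:
Click 1 (4,1) count=4: revealed 1 new [(4,1)] -> total=1
Click 2 (3,5) count=0: revealed 10 new [(1,4) (1,5) (2,4) (2,5) (3,4) (3,5) (4,4) (4,5) (5,4) (5,5)] -> total=11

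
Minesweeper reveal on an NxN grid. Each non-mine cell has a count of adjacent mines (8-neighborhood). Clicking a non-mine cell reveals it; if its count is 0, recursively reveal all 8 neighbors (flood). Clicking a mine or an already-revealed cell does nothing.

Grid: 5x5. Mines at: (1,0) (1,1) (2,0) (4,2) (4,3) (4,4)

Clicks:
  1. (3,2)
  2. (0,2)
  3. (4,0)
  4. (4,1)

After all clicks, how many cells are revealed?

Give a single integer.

Answer: 6

Derivation:
Click 1 (3,2) count=2: revealed 1 new [(3,2)] -> total=1
Click 2 (0,2) count=1: revealed 1 new [(0,2)] -> total=2
Click 3 (4,0) count=0: revealed 4 new [(3,0) (3,1) (4,0) (4,1)] -> total=6
Click 4 (4,1) count=1: revealed 0 new [(none)] -> total=6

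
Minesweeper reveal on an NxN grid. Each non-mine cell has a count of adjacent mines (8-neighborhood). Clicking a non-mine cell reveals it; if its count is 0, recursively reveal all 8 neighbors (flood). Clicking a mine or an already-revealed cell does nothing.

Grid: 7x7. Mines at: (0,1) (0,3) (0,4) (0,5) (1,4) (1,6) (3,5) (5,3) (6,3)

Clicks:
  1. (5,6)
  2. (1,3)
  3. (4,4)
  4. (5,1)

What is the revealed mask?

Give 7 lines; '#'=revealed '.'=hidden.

Click 1 (5,6) count=0: revealed 9 new [(4,4) (4,5) (4,6) (5,4) (5,5) (5,6) (6,4) (6,5) (6,6)] -> total=9
Click 2 (1,3) count=3: revealed 1 new [(1,3)] -> total=10
Click 3 (4,4) count=2: revealed 0 new [(none)] -> total=10
Click 4 (5,1) count=0: revealed 23 new [(1,0) (1,1) (1,2) (2,0) (2,1) (2,2) (2,3) (2,4) (3,0) (3,1) (3,2) (3,3) (3,4) (4,0) (4,1) (4,2) (4,3) (5,0) (5,1) (5,2) (6,0) (6,1) (6,2)] -> total=33

Answer: .......
####...
#####..
#####..
#######
###.###
###.###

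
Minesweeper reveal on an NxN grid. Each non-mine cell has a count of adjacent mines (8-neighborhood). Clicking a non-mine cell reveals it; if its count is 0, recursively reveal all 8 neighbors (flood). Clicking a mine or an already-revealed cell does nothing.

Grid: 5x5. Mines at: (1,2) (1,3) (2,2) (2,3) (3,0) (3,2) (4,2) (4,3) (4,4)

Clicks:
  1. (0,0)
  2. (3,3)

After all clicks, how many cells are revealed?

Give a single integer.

Click 1 (0,0) count=0: revealed 6 new [(0,0) (0,1) (1,0) (1,1) (2,0) (2,1)] -> total=6
Click 2 (3,3) count=6: revealed 1 new [(3,3)] -> total=7

Answer: 7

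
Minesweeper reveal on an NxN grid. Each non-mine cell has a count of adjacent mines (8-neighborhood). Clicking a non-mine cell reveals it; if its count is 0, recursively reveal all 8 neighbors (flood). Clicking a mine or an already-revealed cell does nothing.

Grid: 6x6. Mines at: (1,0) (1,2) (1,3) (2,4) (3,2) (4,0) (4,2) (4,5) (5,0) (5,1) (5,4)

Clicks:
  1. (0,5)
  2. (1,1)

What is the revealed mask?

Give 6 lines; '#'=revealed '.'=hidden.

Answer: ....##
.#..##
......
......
......
......

Derivation:
Click 1 (0,5) count=0: revealed 4 new [(0,4) (0,5) (1,4) (1,5)] -> total=4
Click 2 (1,1) count=2: revealed 1 new [(1,1)] -> total=5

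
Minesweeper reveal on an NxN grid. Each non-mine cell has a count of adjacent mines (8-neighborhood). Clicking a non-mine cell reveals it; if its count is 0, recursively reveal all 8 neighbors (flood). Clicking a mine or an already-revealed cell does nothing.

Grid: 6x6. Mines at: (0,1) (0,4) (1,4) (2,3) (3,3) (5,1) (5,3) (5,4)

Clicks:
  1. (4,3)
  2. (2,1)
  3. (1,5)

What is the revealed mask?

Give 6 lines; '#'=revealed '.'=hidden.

Answer: ......
###..#
###...
###...
####..
......

Derivation:
Click 1 (4,3) count=3: revealed 1 new [(4,3)] -> total=1
Click 2 (2,1) count=0: revealed 12 new [(1,0) (1,1) (1,2) (2,0) (2,1) (2,2) (3,0) (3,1) (3,2) (4,0) (4,1) (4,2)] -> total=13
Click 3 (1,5) count=2: revealed 1 new [(1,5)] -> total=14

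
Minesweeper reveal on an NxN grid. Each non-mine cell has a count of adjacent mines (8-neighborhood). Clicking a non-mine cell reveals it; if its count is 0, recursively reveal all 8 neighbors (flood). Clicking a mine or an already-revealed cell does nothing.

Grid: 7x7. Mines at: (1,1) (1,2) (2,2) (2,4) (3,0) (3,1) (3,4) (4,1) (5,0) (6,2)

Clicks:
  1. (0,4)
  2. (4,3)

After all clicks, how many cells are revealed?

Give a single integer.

Answer: 24

Derivation:
Click 1 (0,4) count=0: revealed 24 new [(0,3) (0,4) (0,5) (0,6) (1,3) (1,4) (1,5) (1,6) (2,5) (2,6) (3,5) (3,6) (4,3) (4,4) (4,5) (4,6) (5,3) (5,4) (5,5) (5,6) (6,3) (6,4) (6,5) (6,6)] -> total=24
Click 2 (4,3) count=1: revealed 0 new [(none)] -> total=24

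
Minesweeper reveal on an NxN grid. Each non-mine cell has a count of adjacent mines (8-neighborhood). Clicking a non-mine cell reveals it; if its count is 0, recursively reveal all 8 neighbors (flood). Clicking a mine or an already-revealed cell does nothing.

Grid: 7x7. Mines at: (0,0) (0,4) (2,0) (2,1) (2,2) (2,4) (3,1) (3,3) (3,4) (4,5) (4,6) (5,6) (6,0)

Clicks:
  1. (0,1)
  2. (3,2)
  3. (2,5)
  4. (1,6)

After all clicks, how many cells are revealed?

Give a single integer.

Click 1 (0,1) count=1: revealed 1 new [(0,1)] -> total=1
Click 2 (3,2) count=4: revealed 1 new [(3,2)] -> total=2
Click 3 (2,5) count=2: revealed 1 new [(2,5)] -> total=3
Click 4 (1,6) count=0: revealed 7 new [(0,5) (0,6) (1,5) (1,6) (2,6) (3,5) (3,6)] -> total=10

Answer: 10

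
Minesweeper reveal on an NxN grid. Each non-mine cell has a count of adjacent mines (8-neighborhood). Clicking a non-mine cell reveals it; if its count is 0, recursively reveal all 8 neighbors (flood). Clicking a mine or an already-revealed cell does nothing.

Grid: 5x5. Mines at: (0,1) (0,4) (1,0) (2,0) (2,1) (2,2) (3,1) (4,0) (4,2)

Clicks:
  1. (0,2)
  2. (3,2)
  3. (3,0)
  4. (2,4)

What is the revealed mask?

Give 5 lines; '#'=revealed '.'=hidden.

Answer: ..#..
...##
...##
#.###
...##

Derivation:
Click 1 (0,2) count=1: revealed 1 new [(0,2)] -> total=1
Click 2 (3,2) count=4: revealed 1 new [(3,2)] -> total=2
Click 3 (3,0) count=4: revealed 1 new [(3,0)] -> total=3
Click 4 (2,4) count=0: revealed 8 new [(1,3) (1,4) (2,3) (2,4) (3,3) (3,4) (4,3) (4,4)] -> total=11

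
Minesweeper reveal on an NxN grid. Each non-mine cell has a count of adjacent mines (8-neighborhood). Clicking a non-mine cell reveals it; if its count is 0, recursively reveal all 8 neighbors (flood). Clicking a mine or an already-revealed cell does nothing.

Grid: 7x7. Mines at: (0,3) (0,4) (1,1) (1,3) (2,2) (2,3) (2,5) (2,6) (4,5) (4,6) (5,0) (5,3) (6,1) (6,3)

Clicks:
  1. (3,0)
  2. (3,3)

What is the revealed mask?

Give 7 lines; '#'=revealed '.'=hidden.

Answer: .......
.......
##.....
##.#...
##.....
.......
.......

Derivation:
Click 1 (3,0) count=0: revealed 6 new [(2,0) (2,1) (3,0) (3,1) (4,0) (4,1)] -> total=6
Click 2 (3,3) count=2: revealed 1 new [(3,3)] -> total=7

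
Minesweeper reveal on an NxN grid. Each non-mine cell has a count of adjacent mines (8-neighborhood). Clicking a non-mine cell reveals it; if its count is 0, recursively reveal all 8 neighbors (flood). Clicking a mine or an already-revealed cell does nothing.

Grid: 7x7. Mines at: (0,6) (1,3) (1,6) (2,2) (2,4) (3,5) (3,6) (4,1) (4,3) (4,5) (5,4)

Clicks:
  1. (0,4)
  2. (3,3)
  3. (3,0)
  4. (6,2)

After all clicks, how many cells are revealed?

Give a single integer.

Click 1 (0,4) count=1: revealed 1 new [(0,4)] -> total=1
Click 2 (3,3) count=3: revealed 1 new [(3,3)] -> total=2
Click 3 (3,0) count=1: revealed 1 new [(3,0)] -> total=3
Click 4 (6,2) count=0: revealed 8 new [(5,0) (5,1) (5,2) (5,3) (6,0) (6,1) (6,2) (6,3)] -> total=11

Answer: 11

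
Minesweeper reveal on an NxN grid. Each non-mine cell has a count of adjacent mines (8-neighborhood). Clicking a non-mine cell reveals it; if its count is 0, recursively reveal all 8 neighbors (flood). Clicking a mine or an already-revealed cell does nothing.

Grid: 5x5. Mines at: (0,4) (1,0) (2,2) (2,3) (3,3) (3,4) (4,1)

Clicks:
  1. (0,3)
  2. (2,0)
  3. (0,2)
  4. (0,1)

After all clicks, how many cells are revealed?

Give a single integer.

Answer: 7

Derivation:
Click 1 (0,3) count=1: revealed 1 new [(0,3)] -> total=1
Click 2 (2,0) count=1: revealed 1 new [(2,0)] -> total=2
Click 3 (0,2) count=0: revealed 5 new [(0,1) (0,2) (1,1) (1,2) (1,3)] -> total=7
Click 4 (0,1) count=1: revealed 0 new [(none)] -> total=7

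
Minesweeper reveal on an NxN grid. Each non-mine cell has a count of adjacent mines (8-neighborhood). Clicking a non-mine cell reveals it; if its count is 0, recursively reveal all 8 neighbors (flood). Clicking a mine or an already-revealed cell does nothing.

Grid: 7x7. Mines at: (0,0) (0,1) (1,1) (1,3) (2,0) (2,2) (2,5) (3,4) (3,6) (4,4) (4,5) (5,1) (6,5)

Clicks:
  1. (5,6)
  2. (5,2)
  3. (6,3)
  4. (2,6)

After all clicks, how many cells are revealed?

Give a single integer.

Answer: 8

Derivation:
Click 1 (5,6) count=2: revealed 1 new [(5,6)] -> total=1
Click 2 (5,2) count=1: revealed 1 new [(5,2)] -> total=2
Click 3 (6,3) count=0: revealed 5 new [(5,3) (5,4) (6,2) (6,3) (6,4)] -> total=7
Click 4 (2,6) count=2: revealed 1 new [(2,6)] -> total=8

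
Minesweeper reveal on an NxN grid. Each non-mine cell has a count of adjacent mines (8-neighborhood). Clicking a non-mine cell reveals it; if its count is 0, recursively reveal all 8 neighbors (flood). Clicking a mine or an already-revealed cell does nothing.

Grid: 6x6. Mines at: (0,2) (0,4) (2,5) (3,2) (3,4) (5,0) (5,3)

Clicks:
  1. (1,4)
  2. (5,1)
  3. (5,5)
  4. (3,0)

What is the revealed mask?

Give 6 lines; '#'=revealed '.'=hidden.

Answer: ##....
##..#.
##....
##....
##..##
.#..##

Derivation:
Click 1 (1,4) count=2: revealed 1 new [(1,4)] -> total=1
Click 2 (5,1) count=1: revealed 1 new [(5,1)] -> total=2
Click 3 (5,5) count=0: revealed 4 new [(4,4) (4,5) (5,4) (5,5)] -> total=6
Click 4 (3,0) count=0: revealed 10 new [(0,0) (0,1) (1,0) (1,1) (2,0) (2,1) (3,0) (3,1) (4,0) (4,1)] -> total=16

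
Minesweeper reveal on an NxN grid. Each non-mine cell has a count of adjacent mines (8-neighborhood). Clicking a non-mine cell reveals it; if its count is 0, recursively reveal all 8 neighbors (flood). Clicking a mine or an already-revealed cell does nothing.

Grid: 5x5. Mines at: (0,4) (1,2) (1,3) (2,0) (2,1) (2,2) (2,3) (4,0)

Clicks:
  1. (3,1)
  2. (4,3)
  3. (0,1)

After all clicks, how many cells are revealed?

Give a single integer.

Answer: 9

Derivation:
Click 1 (3,1) count=4: revealed 1 new [(3,1)] -> total=1
Click 2 (4,3) count=0: revealed 7 new [(3,2) (3,3) (3,4) (4,1) (4,2) (4,3) (4,4)] -> total=8
Click 3 (0,1) count=1: revealed 1 new [(0,1)] -> total=9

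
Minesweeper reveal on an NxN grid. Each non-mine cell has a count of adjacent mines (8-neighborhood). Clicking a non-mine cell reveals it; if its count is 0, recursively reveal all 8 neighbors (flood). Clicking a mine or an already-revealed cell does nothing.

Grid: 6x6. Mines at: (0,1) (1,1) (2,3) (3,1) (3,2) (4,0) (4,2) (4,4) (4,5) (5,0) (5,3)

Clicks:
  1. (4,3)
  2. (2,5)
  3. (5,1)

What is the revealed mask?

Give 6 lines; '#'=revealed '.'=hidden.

Click 1 (4,3) count=4: revealed 1 new [(4,3)] -> total=1
Click 2 (2,5) count=0: revealed 12 new [(0,2) (0,3) (0,4) (0,5) (1,2) (1,3) (1,4) (1,5) (2,4) (2,5) (3,4) (3,5)] -> total=13
Click 3 (5,1) count=3: revealed 1 new [(5,1)] -> total=14

Answer: ..####
..####
....##
....##
...#..
.#....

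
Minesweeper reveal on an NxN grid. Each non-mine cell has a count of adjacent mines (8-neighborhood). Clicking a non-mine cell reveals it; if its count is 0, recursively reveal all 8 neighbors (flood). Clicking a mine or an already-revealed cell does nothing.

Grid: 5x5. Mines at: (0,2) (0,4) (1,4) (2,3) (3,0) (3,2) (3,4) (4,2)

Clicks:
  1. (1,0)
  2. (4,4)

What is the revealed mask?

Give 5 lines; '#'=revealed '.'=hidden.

Answer: ##...
##...
##...
.....
....#

Derivation:
Click 1 (1,0) count=0: revealed 6 new [(0,0) (0,1) (1,0) (1,1) (2,0) (2,1)] -> total=6
Click 2 (4,4) count=1: revealed 1 new [(4,4)] -> total=7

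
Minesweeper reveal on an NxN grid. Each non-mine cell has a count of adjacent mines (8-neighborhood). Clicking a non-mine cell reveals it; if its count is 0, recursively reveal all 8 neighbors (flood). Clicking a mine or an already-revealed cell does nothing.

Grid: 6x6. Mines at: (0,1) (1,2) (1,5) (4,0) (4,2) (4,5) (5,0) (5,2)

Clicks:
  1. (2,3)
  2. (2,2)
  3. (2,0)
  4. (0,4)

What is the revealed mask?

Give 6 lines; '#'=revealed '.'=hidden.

Click 1 (2,3) count=1: revealed 1 new [(2,3)] -> total=1
Click 2 (2,2) count=1: revealed 1 new [(2,2)] -> total=2
Click 3 (2,0) count=0: revealed 6 new [(1,0) (1,1) (2,0) (2,1) (3,0) (3,1)] -> total=8
Click 4 (0,4) count=1: revealed 1 new [(0,4)] -> total=9

Answer: ....#.
##....
####..
##....
......
......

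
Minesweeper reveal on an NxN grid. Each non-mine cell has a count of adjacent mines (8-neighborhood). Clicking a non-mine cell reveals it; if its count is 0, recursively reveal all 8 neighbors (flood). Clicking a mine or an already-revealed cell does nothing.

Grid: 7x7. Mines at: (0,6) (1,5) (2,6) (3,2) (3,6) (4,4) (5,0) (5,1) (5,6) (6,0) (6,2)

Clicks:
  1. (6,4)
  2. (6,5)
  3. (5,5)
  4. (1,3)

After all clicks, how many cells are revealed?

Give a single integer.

Answer: 25

Derivation:
Click 1 (6,4) count=0: revealed 6 new [(5,3) (5,4) (5,5) (6,3) (6,4) (6,5)] -> total=6
Click 2 (6,5) count=1: revealed 0 new [(none)] -> total=6
Click 3 (5,5) count=2: revealed 0 new [(none)] -> total=6
Click 4 (1,3) count=0: revealed 19 new [(0,0) (0,1) (0,2) (0,3) (0,4) (1,0) (1,1) (1,2) (1,3) (1,4) (2,0) (2,1) (2,2) (2,3) (2,4) (3,0) (3,1) (4,0) (4,1)] -> total=25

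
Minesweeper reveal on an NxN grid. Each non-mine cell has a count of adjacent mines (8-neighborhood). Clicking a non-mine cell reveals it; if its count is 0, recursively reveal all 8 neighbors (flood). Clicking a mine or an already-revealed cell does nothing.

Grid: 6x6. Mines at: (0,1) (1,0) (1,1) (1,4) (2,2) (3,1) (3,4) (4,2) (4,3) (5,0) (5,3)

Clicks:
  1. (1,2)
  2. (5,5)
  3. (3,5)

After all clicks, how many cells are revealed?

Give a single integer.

Answer: 6

Derivation:
Click 1 (1,2) count=3: revealed 1 new [(1,2)] -> total=1
Click 2 (5,5) count=0: revealed 4 new [(4,4) (4,5) (5,4) (5,5)] -> total=5
Click 3 (3,5) count=1: revealed 1 new [(3,5)] -> total=6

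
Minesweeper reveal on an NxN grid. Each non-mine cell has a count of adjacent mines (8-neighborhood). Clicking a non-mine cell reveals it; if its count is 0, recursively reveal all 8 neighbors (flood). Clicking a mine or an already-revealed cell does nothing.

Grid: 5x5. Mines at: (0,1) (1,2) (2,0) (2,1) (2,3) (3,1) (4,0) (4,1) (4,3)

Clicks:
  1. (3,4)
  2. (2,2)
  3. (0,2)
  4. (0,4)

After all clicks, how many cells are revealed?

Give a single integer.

Click 1 (3,4) count=2: revealed 1 new [(3,4)] -> total=1
Click 2 (2,2) count=4: revealed 1 new [(2,2)] -> total=2
Click 3 (0,2) count=2: revealed 1 new [(0,2)] -> total=3
Click 4 (0,4) count=0: revealed 4 new [(0,3) (0,4) (1,3) (1,4)] -> total=7

Answer: 7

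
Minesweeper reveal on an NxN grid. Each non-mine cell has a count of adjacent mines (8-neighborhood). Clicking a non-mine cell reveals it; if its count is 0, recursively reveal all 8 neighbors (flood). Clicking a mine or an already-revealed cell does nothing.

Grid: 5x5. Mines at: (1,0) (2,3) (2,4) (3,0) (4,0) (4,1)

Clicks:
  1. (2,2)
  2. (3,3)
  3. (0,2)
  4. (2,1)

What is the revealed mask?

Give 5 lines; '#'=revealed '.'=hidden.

Answer: .####
.####
.##..
...#.
.....

Derivation:
Click 1 (2,2) count=1: revealed 1 new [(2,2)] -> total=1
Click 2 (3,3) count=2: revealed 1 new [(3,3)] -> total=2
Click 3 (0,2) count=0: revealed 8 new [(0,1) (0,2) (0,3) (0,4) (1,1) (1,2) (1,3) (1,4)] -> total=10
Click 4 (2,1) count=2: revealed 1 new [(2,1)] -> total=11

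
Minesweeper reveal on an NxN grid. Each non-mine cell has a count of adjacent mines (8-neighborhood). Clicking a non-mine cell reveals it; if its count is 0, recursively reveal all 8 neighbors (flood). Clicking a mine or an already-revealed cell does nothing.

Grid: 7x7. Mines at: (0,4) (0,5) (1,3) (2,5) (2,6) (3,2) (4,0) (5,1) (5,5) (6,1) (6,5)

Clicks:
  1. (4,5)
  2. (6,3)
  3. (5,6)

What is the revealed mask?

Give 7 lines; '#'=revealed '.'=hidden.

Answer: .......
.......
.......
.......
..####.
..###.#
..###..

Derivation:
Click 1 (4,5) count=1: revealed 1 new [(4,5)] -> total=1
Click 2 (6,3) count=0: revealed 9 new [(4,2) (4,3) (4,4) (5,2) (5,3) (5,4) (6,2) (6,3) (6,4)] -> total=10
Click 3 (5,6) count=2: revealed 1 new [(5,6)] -> total=11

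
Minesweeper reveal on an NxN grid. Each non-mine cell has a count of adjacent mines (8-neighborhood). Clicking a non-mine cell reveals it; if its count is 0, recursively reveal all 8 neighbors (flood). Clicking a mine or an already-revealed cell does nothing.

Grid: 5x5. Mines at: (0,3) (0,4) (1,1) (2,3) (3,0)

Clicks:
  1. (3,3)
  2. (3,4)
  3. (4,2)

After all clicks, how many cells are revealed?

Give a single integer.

Answer: 8

Derivation:
Click 1 (3,3) count=1: revealed 1 new [(3,3)] -> total=1
Click 2 (3,4) count=1: revealed 1 new [(3,4)] -> total=2
Click 3 (4,2) count=0: revealed 6 new [(3,1) (3,2) (4,1) (4,2) (4,3) (4,4)] -> total=8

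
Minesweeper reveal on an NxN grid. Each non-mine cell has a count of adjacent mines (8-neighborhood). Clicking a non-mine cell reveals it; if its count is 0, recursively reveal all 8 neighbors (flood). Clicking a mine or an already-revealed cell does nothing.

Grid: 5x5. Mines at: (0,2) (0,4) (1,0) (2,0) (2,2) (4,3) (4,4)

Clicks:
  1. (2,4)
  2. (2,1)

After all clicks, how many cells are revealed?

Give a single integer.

Answer: 7

Derivation:
Click 1 (2,4) count=0: revealed 6 new [(1,3) (1,4) (2,3) (2,4) (3,3) (3,4)] -> total=6
Click 2 (2,1) count=3: revealed 1 new [(2,1)] -> total=7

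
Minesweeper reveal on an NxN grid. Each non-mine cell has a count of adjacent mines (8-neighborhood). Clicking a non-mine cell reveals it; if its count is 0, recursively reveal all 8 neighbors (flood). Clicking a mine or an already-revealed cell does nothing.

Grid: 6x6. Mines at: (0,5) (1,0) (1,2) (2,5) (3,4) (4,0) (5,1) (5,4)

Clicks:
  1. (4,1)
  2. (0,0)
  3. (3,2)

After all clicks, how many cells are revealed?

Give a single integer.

Answer: 10

Derivation:
Click 1 (4,1) count=2: revealed 1 new [(4,1)] -> total=1
Click 2 (0,0) count=1: revealed 1 new [(0,0)] -> total=2
Click 3 (3,2) count=0: revealed 8 new [(2,1) (2,2) (2,3) (3,1) (3,2) (3,3) (4,2) (4,3)] -> total=10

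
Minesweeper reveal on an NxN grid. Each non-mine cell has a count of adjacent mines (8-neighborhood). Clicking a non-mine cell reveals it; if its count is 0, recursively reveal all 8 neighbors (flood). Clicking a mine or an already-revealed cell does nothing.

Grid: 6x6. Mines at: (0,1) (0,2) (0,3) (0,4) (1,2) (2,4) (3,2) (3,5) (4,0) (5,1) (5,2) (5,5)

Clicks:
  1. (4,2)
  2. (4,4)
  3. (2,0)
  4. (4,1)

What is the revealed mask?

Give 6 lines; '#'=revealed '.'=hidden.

Click 1 (4,2) count=3: revealed 1 new [(4,2)] -> total=1
Click 2 (4,4) count=2: revealed 1 new [(4,4)] -> total=2
Click 3 (2,0) count=0: revealed 6 new [(1,0) (1,1) (2,0) (2,1) (3,0) (3,1)] -> total=8
Click 4 (4,1) count=4: revealed 1 new [(4,1)] -> total=9

Answer: ......
##....
##....
##....
.##.#.
......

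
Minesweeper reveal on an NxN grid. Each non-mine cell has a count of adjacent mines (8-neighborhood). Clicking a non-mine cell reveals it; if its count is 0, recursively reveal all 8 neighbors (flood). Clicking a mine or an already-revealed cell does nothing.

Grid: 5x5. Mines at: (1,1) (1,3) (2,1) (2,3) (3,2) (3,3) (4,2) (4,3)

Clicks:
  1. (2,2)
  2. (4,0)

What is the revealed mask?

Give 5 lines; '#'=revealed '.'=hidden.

Answer: .....
.....
..#..
##...
##...

Derivation:
Click 1 (2,2) count=6: revealed 1 new [(2,2)] -> total=1
Click 2 (4,0) count=0: revealed 4 new [(3,0) (3,1) (4,0) (4,1)] -> total=5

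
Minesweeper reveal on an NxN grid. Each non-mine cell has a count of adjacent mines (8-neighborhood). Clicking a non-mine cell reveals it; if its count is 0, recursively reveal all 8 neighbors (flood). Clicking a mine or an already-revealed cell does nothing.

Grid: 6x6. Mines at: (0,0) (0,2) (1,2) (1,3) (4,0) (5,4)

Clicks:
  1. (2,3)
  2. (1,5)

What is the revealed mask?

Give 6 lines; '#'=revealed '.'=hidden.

Click 1 (2,3) count=2: revealed 1 new [(2,3)] -> total=1
Click 2 (1,5) count=0: revealed 21 new [(0,4) (0,5) (1,4) (1,5) (2,1) (2,2) (2,4) (2,5) (3,1) (3,2) (3,3) (3,4) (3,5) (4,1) (4,2) (4,3) (4,4) (4,5) (5,1) (5,2) (5,3)] -> total=22

Answer: ....##
....##
.#####
.#####
.#####
.###..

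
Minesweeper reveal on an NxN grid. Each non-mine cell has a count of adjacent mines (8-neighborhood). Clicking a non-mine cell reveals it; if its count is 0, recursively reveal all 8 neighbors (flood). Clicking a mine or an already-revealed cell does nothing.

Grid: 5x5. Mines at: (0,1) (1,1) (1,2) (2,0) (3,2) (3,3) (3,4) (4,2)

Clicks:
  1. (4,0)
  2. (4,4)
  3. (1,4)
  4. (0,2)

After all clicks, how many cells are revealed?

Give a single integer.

Answer: 12

Derivation:
Click 1 (4,0) count=0: revealed 4 new [(3,0) (3,1) (4,0) (4,1)] -> total=4
Click 2 (4,4) count=2: revealed 1 new [(4,4)] -> total=5
Click 3 (1,4) count=0: revealed 6 new [(0,3) (0,4) (1,3) (1,4) (2,3) (2,4)] -> total=11
Click 4 (0,2) count=3: revealed 1 new [(0,2)] -> total=12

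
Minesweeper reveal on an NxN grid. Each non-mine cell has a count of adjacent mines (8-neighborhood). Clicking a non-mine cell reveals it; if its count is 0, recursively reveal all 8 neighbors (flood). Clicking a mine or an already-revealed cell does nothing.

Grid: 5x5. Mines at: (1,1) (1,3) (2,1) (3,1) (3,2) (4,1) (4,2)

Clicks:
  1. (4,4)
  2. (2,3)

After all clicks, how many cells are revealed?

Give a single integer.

Click 1 (4,4) count=0: revealed 6 new [(2,3) (2,4) (3,3) (3,4) (4,3) (4,4)] -> total=6
Click 2 (2,3) count=2: revealed 0 new [(none)] -> total=6

Answer: 6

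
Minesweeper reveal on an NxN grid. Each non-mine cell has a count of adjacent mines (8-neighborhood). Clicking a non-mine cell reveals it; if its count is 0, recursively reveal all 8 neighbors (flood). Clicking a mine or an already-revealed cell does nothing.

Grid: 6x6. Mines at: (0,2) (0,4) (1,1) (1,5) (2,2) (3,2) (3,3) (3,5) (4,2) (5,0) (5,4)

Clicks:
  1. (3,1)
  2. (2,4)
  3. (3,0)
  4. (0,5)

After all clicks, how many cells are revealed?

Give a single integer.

Answer: 8

Derivation:
Click 1 (3,1) count=3: revealed 1 new [(3,1)] -> total=1
Click 2 (2,4) count=3: revealed 1 new [(2,4)] -> total=2
Click 3 (3,0) count=0: revealed 5 new [(2,0) (2,1) (3,0) (4,0) (4,1)] -> total=7
Click 4 (0,5) count=2: revealed 1 new [(0,5)] -> total=8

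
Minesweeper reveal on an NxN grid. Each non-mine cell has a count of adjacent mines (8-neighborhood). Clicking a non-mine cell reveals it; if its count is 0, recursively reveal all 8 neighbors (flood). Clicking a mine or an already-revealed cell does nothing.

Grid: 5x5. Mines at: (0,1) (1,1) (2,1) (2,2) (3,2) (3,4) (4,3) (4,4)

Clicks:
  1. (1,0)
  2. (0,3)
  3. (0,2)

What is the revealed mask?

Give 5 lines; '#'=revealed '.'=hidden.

Click 1 (1,0) count=3: revealed 1 new [(1,0)] -> total=1
Click 2 (0,3) count=0: revealed 8 new [(0,2) (0,3) (0,4) (1,2) (1,3) (1,4) (2,3) (2,4)] -> total=9
Click 3 (0,2) count=2: revealed 0 new [(none)] -> total=9

Answer: ..###
#.###
...##
.....
.....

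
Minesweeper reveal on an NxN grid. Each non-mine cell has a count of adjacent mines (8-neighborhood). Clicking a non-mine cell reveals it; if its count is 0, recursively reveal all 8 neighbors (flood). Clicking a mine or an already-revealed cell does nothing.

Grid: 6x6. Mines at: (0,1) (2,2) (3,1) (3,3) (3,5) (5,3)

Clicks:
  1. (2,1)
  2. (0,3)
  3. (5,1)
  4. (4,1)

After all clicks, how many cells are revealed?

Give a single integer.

Answer: 18

Derivation:
Click 1 (2,1) count=2: revealed 1 new [(2,1)] -> total=1
Click 2 (0,3) count=0: revealed 11 new [(0,2) (0,3) (0,4) (0,5) (1,2) (1,3) (1,4) (1,5) (2,3) (2,4) (2,5)] -> total=12
Click 3 (5,1) count=0: revealed 6 new [(4,0) (4,1) (4,2) (5,0) (5,1) (5,2)] -> total=18
Click 4 (4,1) count=1: revealed 0 new [(none)] -> total=18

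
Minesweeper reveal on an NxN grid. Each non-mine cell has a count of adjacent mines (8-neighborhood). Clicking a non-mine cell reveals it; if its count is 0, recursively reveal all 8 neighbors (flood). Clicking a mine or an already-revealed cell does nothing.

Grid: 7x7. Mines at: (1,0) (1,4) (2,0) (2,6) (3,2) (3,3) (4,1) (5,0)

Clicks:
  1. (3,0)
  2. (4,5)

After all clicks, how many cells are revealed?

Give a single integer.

Click 1 (3,0) count=2: revealed 1 new [(3,0)] -> total=1
Click 2 (4,5) count=0: revealed 20 new [(3,4) (3,5) (3,6) (4,2) (4,3) (4,4) (4,5) (4,6) (5,1) (5,2) (5,3) (5,4) (5,5) (5,6) (6,1) (6,2) (6,3) (6,4) (6,5) (6,6)] -> total=21

Answer: 21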